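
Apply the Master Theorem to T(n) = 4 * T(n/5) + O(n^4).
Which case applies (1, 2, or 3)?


The Master Theorem: T(n) = a*T(n/b) + O(n^c)
  a = 4, b = 5, c = 4
log_b(a) = log_5(4) ~ 0.861
Compare b^c with a: 5^4 = 625 > 4, so c > log_b(a).
Since c > log_b(a), Case 3 applies.
T(n) = O(n^4)
Master Theorem case = 3


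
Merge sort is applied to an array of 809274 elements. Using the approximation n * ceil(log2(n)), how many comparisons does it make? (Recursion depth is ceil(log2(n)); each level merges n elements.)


Merge sort divides the array into halves recursively.
Number of levels = ceil(log2(809274)) = 20
At each level, approximately n = 809274 comparisons are needed for merging.
Total comparisons ~ n * ceil(log2(n)) = 809274 * 20 = 16185480


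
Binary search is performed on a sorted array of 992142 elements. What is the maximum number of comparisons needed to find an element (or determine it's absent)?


Binary search halves the search space each comparison:
  Step 1: search space = 992142 -> 496071
  Step 2: search space = 496071 -> 248035
  Step 3: search space = 248035 -> 124017
  Step 4: search space = 124017 -> 62008
  Step 5: search space = 62008 -> 31004
  Step 6: search space = 31004 -> 15502
  Step 7: search space = 15502 -> 7751
  Step 8: search space = 7751 -> 3875
  Step 9: search space = 3875 -> 1937
  Step 10: search space = 1937 -> 968
  Step 11: search space = 968 -> 484
  Step 12: search space = 484 -> 242
  Step 13: search space = 242 -> 121
  Step 14: search space = 121 -> 60
  Step 15: search space = 60 -> 30
  Step 16: search space = 30 -> 15
  Step 17: search space = 15 -> 7
  Step 18: search space = 7 -> 3
  Step 19: search space = 3 -> 1
  Step 20: search space = 1 (final check)
Maximum comparisons = floor(log2(992142)) + 1 = 19 + 1 = 20


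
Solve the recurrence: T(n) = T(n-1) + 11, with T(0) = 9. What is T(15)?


Unrolling the recurrence:
T(15) = T(14) + 11
       = T(13) + 11 + 11
       = T(12) + 11*3
       ...
       = T(0) + 11*15
       = 9 + 165 = 174


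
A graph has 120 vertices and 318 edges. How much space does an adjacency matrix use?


Adjacency matrix: V x V grid of entries
Space = V^2 = 120^2 = 120 * 120 = 14400


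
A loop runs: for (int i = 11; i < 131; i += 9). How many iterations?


Loop starts at i = 11, increments by 9, stops when i >= 131.
Number of iterations = ceil((131 - 11) / 9)
= ceil(120 / 9)
= 14


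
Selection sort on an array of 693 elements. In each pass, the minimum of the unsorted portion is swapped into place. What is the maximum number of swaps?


Selection sort performs one swap per pass:
  Pass 1: find min in positions 0 to 692, swap with position 0
  Pass 2: find min in positions 1 to 692, swap with position 1
  Pass 3: find min in positions 2 to 692, swap with position 2
  Pass 4: find min in positions 3 to 692, swap with position 3
  Pass 5: find min in positions 4 to 692, swap with position 4
  ... (687 more passes)
Total passes (and swaps) = n - 1 = 693 - 1 = 692


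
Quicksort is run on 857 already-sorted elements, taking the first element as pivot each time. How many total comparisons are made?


Sum of comparisons per partition:
856 + 855 + ... + 1 + 0
= 857 * (857 - 1) / 2
= 857 * 856 / 2
= 366796


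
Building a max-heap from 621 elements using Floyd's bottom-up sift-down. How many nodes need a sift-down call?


In a heap of 621 elements (0-indexed array):
  Last element index: 620
  Parent of last element: floor((620 - 1) / 2) = 309
  Internal nodes: indices 0 to 309
  Count = floor(621/2) = 310


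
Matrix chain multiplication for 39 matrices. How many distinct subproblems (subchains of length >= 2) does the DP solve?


Subproblems are indexed by (i, j) where i < j.
Number of such pairs = n*(n-1)/2
= 39 * 38 / 2
= 741


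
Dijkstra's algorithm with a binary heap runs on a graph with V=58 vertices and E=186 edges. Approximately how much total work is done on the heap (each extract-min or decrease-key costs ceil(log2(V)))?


Dijkstra with a binary heap: each vertex is extracted once, each edge may relax once.
Each heap operation costs O(log V).
V + E = 58 + 186 = 244
ceil(log2(58)) = 6 (since 2^5 = 32 < 58 <= 64 = 2^6)
Total heap work = (V+E) * ceil(log2(V)) = 244 * 6 = 1464


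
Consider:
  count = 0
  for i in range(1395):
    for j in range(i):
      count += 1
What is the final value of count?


For each i, the inner loop runs i times:
  i=0: inner runs 0 times
  i=1: inner runs 1 time
  i=2: inner runs 2 times
  i=3: inner runs 3 times
  i=4: inner runs 4 times
  i=5: inner runs 5 times
  i=6: inner runs 6 times
  i=7: inner runs 7 times
  ...
Total = 0 + 1 + 2 + ... + 1394 = 1395*(1395-1)/2 = 972315


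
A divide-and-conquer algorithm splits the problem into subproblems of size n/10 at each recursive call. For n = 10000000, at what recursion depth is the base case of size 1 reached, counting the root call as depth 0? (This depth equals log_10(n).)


At each depth, the problem size is divided by 10:
  Depth 0: problem size = 10000000
  Depth 1: problem size = 1000000
  Depth 2: problem size = 100000
  Depth 3: problem size = 10000
  Depth 4: problem size = 1000
  Depth 5: problem size = 100
  Depth 6: problem size = 10
  Depth 7: problem size = 1 (base case)
The base case is reached at depth log_10(10000000) = 7 (the tree has 8 levels counting depth 0, but the depth asked for is 7).
Recursion depth = 7


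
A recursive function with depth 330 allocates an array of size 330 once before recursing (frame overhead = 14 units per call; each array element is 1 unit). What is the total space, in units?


Array allocation: 330 units (allocated once)
Stack frames: 330 deep * 14 per frame = 4620 units
Total = 330 + 4620 = 4950


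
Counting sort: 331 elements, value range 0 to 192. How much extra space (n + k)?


n = 331 (output array)
k = 193 (count array for 193 distinct values)
Extra space = 331 + 193 = 524


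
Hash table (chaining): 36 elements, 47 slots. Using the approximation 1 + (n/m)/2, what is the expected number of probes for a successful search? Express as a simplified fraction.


Computing expected probes:
alpha = 36/47
= 1 + alpha/2
= 1 + 36/(2*47)
= (2*47 + 36) / (2*47)
= 130/94 = 65/47


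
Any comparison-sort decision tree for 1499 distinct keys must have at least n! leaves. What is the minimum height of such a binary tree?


A binary decision tree of height h has at most 2^h leaves and needs at least n! of them, so h >= ceil(log2(n!)).
1499! is far too large to multiply out, so use Stirling's series:
  ln(n!) ~ n ln n - n + (1/2) ln(2 pi n) + 1/(12n)  (error below 1/(360 n^3), negligible here)
  ln(1499) = 7.3125535
  n ln n = 1499 * 7.3125535 = 10961.5177
  (1/2) ln(2 pi * 1499) = (1/2) ln(9418.4948) = 4.5752
  1/(12*1499) = 0.0001
  ln(1499!) ~ 10961.5177 - 1499 + 4.5752 + 0.0001 = 9467.0930
Convert to base 2: log2(1499!) = 9467.0930 / ln 2 = 9467.0930 / 0.69314718 = 13658.1281
ceil(13658.1281) = 13659


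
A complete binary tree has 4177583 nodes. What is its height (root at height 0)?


In a complete binary tree, level k holds nodes 2^k .. 2^(k+1)-1 (1-indexed).
Height = floor(log2(n)) = floor(log2(4177583)) = 21
Check: 2^21 = 2097152 <= 4177583 < 4194304 = 2^22


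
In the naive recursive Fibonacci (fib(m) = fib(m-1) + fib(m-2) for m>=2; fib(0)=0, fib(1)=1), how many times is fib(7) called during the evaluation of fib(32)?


Let N(m) = number of times fib(m) is called while evaluating fib(32).
N(32) = 1 (the initial call).
N(31) = 1 (only fib(32) calls it).
For 1 <= m <= 30: fib(m) is called by fib(m+1) and fib(m+2), so
  N(m) = N(m+1) + N(m+2).
fib(0) is called only by fib(2), so N(0) = N(2).
Walk down from m=32:
  N(32)=1, N(31)=1, N(30)=2, N(29)=3, N(28)=5, N(27)=8, N(26)=13, N(25)=21, N(24)=34, N(23)=55, N(22)=89, N(21)=144, N(20)=233, N(19)=377, N(18)=610, N(17)=987, N(16)=1597, N(15)=2584, N(14)=4181, N(13)=6765, N(12)=10946, N(11)=17711, N(10)=28657, N(9)=46368, N(8)=75025, N(7)=121393
N(7) = 121393


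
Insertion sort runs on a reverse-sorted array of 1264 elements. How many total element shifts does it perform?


Sum of shifts = 1 + 2 + 3 + ... + 1263
= 1264 * 1263 / 2
= 1596432 / 2
= 798216


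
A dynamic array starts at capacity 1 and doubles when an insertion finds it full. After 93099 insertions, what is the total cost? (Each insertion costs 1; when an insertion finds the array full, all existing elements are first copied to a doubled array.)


Insertion cost: 93099 (one per element)
Resizes occur just before inserting elements 2, 3, 5, 9, ...
Elements copied at each resize: 1 + 2 + 4 + 8 + 16 + 32 + 64 + 128 + 256 + 512 + 1024 + 2048 + 4096 + 8192 + 16384 + 32768 + 65536
Sum of copies = 131071 (geometric series: 2^k - 1)
Total = 93099 + 131071 = 224170


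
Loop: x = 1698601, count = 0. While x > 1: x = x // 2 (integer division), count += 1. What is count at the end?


The variable x halves each step:
x = 1698601 -> 849300 -> 424650 -> 212325 -> 106162 -> 53081 -> 26540 -> 13270 -> 6635 -> 3317 -> 1658 -> 829 -> 414 -> 207 -> 103 -> 51 -> 25 -> 12 -> 6 -> 3 -> 1
Number of halvings = floor(log2(1698601)) = 20


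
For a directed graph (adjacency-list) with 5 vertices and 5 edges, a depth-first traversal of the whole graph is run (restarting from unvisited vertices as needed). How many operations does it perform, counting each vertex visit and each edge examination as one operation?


A full DFS traversal visits each vertex once and examines each edge once.
V = 5
E = 5
Sum = 5 + 5 = 10


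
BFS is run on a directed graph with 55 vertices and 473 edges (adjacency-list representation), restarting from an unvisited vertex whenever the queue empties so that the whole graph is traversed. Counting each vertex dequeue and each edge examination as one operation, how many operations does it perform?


A full BFS traversal dequeues each vertex exactly once and examines each directed edge exactly once.
V = 55 (vertex processing cost)
E = 473 (edge examination cost)
Total operations proportional to V + E = 55 + 473 = 528


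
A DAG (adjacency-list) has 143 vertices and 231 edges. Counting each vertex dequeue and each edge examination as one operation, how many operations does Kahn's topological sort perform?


V = 143 (vertex processing)
E = 231 (edge processing)
V + E = 143 + 231 = 374


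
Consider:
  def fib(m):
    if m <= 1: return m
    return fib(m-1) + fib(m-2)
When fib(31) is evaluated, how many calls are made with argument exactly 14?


Let N(m) = number of times fib(m) is called while evaluating fib(31).
N(31) = 1 (the initial call).
N(30) = 1 (only fib(31) calls it).
For 1 <= m <= 29: fib(m) is called by fib(m+1) and fib(m+2), so
  N(m) = N(m+1) + N(m+2).
fib(0) is called only by fib(2), so N(0) = N(2).
Walk down from m=31:
  N(31)=1, N(30)=1, N(29)=2, N(28)=3, N(27)=5, N(26)=8, N(25)=13, N(24)=21, N(23)=34, N(22)=55, N(21)=89, N(20)=144, N(19)=233, N(18)=377, N(17)=610, N(16)=987, N(15)=1597, N(14)=2584
N(14) = 2584


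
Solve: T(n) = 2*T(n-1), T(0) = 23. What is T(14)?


Unrolling:
T(14) = 2*T(13) = 2^2*T(12) = ... = 2^14*T(0)
= 2^14 * 23
= 16384 * 23 = 376832


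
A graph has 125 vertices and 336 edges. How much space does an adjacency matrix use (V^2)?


Adjacency matrix: V x V grid of entries
Space = V^2 = 125^2 = 125 * 125 = 15625


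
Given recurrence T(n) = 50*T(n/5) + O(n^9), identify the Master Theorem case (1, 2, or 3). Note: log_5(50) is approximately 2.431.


Master Theorem parameters: a=50, b=5, c=9
log_b(a) = 2.431
Compare b^c with a: 5^9 = 1953125 > 50, so c > log_b(a).
Comparing c=9 vs log_b(a)=2.431:
9 > 2.431 => Case 3
Result: T(n) = O(n^9)
Master Theorem case = 3


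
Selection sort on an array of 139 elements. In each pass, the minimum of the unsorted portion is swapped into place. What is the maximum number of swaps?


Selection sort performs one swap per pass:
  Pass 1: find min in positions 0 to 138, swap with position 0
  Pass 2: find min in positions 1 to 138, swap with position 1
  Pass 3: find min in positions 2 to 138, swap with position 2
  Pass 4: find min in positions 3 to 138, swap with position 3
  Pass 5: find min in positions 4 to 138, swap with position 4
  ... (133 more passes)
Total passes (and swaps) = n - 1 = 139 - 1 = 138


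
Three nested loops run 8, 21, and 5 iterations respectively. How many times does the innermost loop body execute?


Loop 1 (outermost): 8 iterations
Loop 2 (middle): 21 iterations per outer
Loop 3 (innermost): 5 iterations per middle
Total = 8 * 21 * 5 = 840


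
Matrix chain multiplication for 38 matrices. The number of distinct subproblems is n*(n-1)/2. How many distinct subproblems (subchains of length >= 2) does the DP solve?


Subproblems are indexed by (i, j) where i < j.
Number of such pairs = n*(n-1)/2
= 38 * 37 / 2
= 703


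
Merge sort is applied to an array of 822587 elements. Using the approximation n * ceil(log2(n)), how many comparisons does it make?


Merge sort divides the array into halves recursively.
Number of levels = ceil(log2(822587)) = 20
At each level, approximately n = 822587 comparisons are needed for merging.
Total comparisons ~ n * ceil(log2(n)) = 822587 * 20 = 16451740


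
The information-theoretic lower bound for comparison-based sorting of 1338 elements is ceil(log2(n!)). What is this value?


A binary decision tree of height h has at most 2^h leaves and needs at least n! of them, so h >= ceil(log2(n!)).
1338! is far too large to multiply out, so use Stirling's series:
  ln(n!) ~ n ln n - n + (1/2) ln(2 pi n) + 1/(12n)  (error below 1/(360 n^3), negligible here)
  ln(1338) = 7.1989312
  n ln n = 1338 * 7.1989312 = 9632.1699
  (1/2) ln(2 pi * 1338) = (1/2) ln(8406.9019) = 4.5184
  1/(12*1338) = 0.0001
  ln(1338!) ~ 9632.1699 - 1338 + 4.5184 + 0.0001 = 8298.6884
Convert to base 2: log2(1338!) = 8298.6884 / ln 2 = 8298.6884 / 0.69314718 = 11972.4766
ceil(11972.4766) = 11973


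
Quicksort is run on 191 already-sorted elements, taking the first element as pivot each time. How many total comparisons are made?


Sum of comparisons per partition:
190 + 189 + ... + 1 + 0
= 191 * (191 - 1) / 2
= 191 * 190 / 2
= 18145


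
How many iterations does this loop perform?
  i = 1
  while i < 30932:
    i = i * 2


The loop variable doubles each iteration:
i = 1 -> 2 -> 4 -> 8 -> 16 -> 32 -> 64 -> 128 -> 256 -> 512 -> 1024 -> 2048 -> 4096 -> 8192 -> 16384 -> 32768 (stop, 32768 >= 30932)
Number of doublings = ceil(log2(30932)) = 15


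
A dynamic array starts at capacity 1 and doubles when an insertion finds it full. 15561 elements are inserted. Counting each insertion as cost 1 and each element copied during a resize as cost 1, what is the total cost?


n = 15561
Insertion costs: 15561
Resizes copy 1, 2, 4, ... up to the largest power of 2 that is <= n-1 = 15560, i.e. 8192.
Copy costs = 1 + 2 + 4 + 8 + 16 + 32 + 64 + 128 + 256 + 512 + 1024 + 2048 + 4096 + 8192 = 16383
Total = 15561 + 16383 = 31944


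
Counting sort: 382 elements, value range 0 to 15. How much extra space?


n = 382 (output array)
k = 16 (count array for 16 distinct values)
Extra space = 382 + 16 = 398


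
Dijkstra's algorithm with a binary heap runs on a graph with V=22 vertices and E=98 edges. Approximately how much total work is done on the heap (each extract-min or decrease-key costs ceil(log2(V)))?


Dijkstra with a binary heap: each vertex is extracted once, each edge may relax once.
Each heap operation costs O(log V).
V + E = 22 + 98 = 120
ceil(log2(22)) = 5 (since 2^4 = 16 < 22 <= 32 = 2^5)
Total heap work = (V+E) * ceil(log2(V)) = 120 * 5 = 600


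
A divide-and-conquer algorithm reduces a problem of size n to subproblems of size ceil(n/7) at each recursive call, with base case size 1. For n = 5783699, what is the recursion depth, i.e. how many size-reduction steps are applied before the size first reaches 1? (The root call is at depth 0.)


Each step divides the size by 7 (rounding up); after k steps the size is ceil(n/7^k), which equals 1 exactly when 7^k >= n.
So the depth is the smallest k with 7^k >= 5783699, i.e. ceil(log_7(5783699)).
7^8 = 5764801 < 5783699 <= 40353607 = 7^9
Recursion depth = 9


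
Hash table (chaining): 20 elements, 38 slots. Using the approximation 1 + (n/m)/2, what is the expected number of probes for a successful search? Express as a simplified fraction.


Computing expected probes:
alpha = 20/38
= 1 + alpha/2
= 1 + 20/(2*38)
= (2*38 + 20) / (2*38)
= 96/76 = 24/19


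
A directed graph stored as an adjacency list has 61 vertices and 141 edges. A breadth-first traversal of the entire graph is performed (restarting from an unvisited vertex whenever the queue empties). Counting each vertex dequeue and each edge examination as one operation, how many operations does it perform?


A full BFS traversal dequeues each vertex once and examines each edge once.
Vertex visits: 61
Edge visits: 141
V + E = 61 + 141 = 202


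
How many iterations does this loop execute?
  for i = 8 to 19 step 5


The loop variable i takes values starting at 8 and increments by 5 each iteration.
Sequence: i = 8, 13, 18
The upper bound 19 is inclusive, so the count is floor((last - first) / step) + 1:
floor((19 - 8) / 5) + 1 = floor(11/5) + 1 = 2 + 1 = 3


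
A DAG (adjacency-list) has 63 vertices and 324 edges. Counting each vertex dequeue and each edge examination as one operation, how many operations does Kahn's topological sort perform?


V = 63 (vertex processing)
E = 324 (edge processing)
V + E = 63 + 324 = 387


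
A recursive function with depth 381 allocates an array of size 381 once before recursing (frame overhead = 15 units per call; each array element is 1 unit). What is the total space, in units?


Array allocation: 381 units (allocated once)
Stack frames: 381 deep * 15 per frame = 5715 units
Total = 381 + 5715 = 6096


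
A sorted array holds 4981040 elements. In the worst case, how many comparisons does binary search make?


Halving sequence: 4981040 -> 2490520 -> 1245260 -> 622630 -> 311315 -> 155657 -> 77828 -> 38914 -> 19457 -> 9728 -> 4864 -> 2432 -> 1216 -> 608 -> 304 -> 152 -> 76 -> 38 -> 19 -> 9 -> 4 -> 2 -> 1
Number of halvings = 22
Max comparisons = 22 + 1 = 23


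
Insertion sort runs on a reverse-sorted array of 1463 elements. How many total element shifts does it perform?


Sum of shifts = 1 + 2 + 3 + ... + 1462
= 1463 * 1462 / 2
= 2138906 / 2
= 1069453


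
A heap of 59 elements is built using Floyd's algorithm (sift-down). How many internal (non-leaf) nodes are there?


Leaf nodes occupy roughly half the array.
Sift-down is called for each internal node, starting from the last one.
Internal nodes = floor(n/2) = floor(59/2) = 29


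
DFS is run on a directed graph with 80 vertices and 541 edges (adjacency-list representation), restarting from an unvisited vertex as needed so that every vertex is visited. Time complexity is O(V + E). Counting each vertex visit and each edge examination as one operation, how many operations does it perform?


A full DFS traversal processes each vertex exactly once (push/pop on stack).
Each directed edge is examined once.
V = 80, E = 541
V + E = 621


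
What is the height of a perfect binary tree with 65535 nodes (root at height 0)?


A perfect binary tree with 65535 nodes:
  65535 = 2^16 - 1
  Levels: 0, 1, ..., 15
  Height = 15


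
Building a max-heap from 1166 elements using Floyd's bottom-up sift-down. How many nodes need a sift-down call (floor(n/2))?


In a heap of 1166 elements (0-indexed array):
  Last element index: 1165
  Parent of last element: floor((1165 - 1) / 2) = 582
  Internal nodes: indices 0 to 582
  Count = floor(1166/2) = 583


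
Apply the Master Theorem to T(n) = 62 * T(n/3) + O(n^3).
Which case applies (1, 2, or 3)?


The Master Theorem: T(n) = a*T(n/b) + O(n^c)
  a = 62, b = 3, c = 3
log_b(a) = log_3(62) ~ 3.757
Compare b^c with a: 3^3 = 27 < 62, so c < log_b(a).
Since c < log_b(a), Case 1 applies.
T(n) = O(n^(log_3 62)) ~ O(n^3.757)
Master Theorem case = 1


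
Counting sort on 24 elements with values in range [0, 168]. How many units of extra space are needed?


Output array size: 24 (to store sorted result)
Count array size: 169 (one slot per possible value, range 0 to 168)
Total extra space = 24 + 169 = 193


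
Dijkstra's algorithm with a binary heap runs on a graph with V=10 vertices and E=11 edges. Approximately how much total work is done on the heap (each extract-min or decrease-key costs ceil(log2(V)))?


Dijkstra with a binary heap: each vertex is extracted once, each edge may relax once.
Each heap operation costs O(log V).
V + E = 10 + 11 = 21
ceil(log2(10)) = 4 (since 2^3 = 8 < 10 <= 16 = 2^4)
Total heap work = (V+E) * ceil(log2(V)) = 21 * 4 = 84


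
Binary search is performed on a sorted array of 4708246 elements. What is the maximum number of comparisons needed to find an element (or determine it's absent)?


Binary search halves the search space each comparison:
  Step 1: search space = 4708246 -> 2354123
  Step 2: search space = 2354123 -> 1177061
  Step 3: search space = 1177061 -> 588530
  Step 4: search space = 588530 -> 294265
  Step 5: search space = 294265 -> 147132
  Step 6: search space = 147132 -> 73566
  Step 7: search space = 73566 -> 36783
  Step 8: search space = 36783 -> 18391
  Step 9: search space = 18391 -> 9195
  Step 10: search space = 9195 -> 4597
  Step 11: search space = 4597 -> 2298
  Step 12: search space = 2298 -> 1149
  Step 13: search space = 1149 -> 574
  Step 14: search space = 574 -> 287
  Step 15: search space = 287 -> 143
  Step 16: search space = 143 -> 71
  Step 17: search space = 71 -> 35
  Step 18: search space = 35 -> 17
  Step 19: search space = 17 -> 8
  Step 20: search space = 8 -> 4
  Step 21: search space = 4 -> 2
  Step 22: search space = 2 -> 1
  Step 23: search space = 1 (final check)
Maximum comparisons = floor(log2(4708246)) + 1 = 22 + 1 = 23


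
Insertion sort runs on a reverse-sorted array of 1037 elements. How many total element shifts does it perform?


Sum of shifts = 1 + 2 + 3 + ... + 1036
= 1037 * 1036 / 2
= 1074332 / 2
= 537166


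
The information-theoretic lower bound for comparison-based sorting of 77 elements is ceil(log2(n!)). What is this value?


A binary decision tree of height h has at most 2^h leaves and needs at least n! of them, so h >= ceil(log2(n!)).
77! is far too large to multiply out, so use Stirling's series:
  ln(n!) ~ n ln n - n + (1/2) ln(2 pi n) + 1/(12n)  (error below 1/(360 n^3), negligible here)
  ln(77) = 4.3438054
  n ln n = 77 * 4.3438054 = 334.4730
  (1/2) ln(2 pi * 77) = (1/2) ln(483.8053) = 3.0908
  1/(12*77) = 0.0011
  ln(77!) ~ 334.4730 - 77 + 3.0908 + 0.0011 = 260.5649
Convert to base 2: log2(77!) = 260.5649 / ln 2 = 260.5649 / 0.69314718 = 375.9157
ceil(375.9157) = 376


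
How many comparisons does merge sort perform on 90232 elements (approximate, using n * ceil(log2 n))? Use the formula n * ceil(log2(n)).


Recursion depth: ceil(log2(90232)) = 17
Each recursion level merges n = 90232 elements
Total = 90232 * 17 = 1533944


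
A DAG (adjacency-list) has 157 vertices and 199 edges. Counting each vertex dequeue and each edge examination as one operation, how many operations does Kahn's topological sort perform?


V = 157 (vertex processing)
E = 199 (edge processing)
V + E = 157 + 199 = 356


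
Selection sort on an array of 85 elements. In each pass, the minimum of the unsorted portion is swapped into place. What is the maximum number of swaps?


Selection sort performs one swap per pass:
  Pass 1: find min in positions 0 to 84, swap with position 0
  Pass 2: find min in positions 1 to 84, swap with position 1
  Pass 3: find min in positions 2 to 84, swap with position 2
  Pass 4: find min in positions 3 to 84, swap with position 3
  Pass 5: find min in positions 4 to 84, swap with position 4
  ... (79 more passes)
Total passes (and swaps) = n - 1 = 85 - 1 = 84


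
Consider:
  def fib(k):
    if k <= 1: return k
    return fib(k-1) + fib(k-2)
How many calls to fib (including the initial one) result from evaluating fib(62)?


Let C(m) = total calls to evaluate fib(m). Then C(0)=C(1)=1, and
C(m) = 1 + C(m-1) + C(m-2) for m >= 2.
Build the table (each entry = 1 + previous two):
  C(0) = 1
  C(1) = 1
  C(2) = 1 + 1 + 1 = 3
  C(3) = 1 + 3 + 1 = 5
  C(4) = 1 + 5 + 3 = 9
  C(5) = 1 + 9 + 5 = 15
  C(6) = 1 + 15 + 9 = 25
  C(7) = 1 + 25 + 15 = 41
  C(8) = 1 + 41 + 25 = 67
  C(9) = 1 + 67 + 41 = 109
  C(10) = 1 + 109 + 67 = 177
  C(11) = 1 + 177 + 109 = 287
  C(12) = 1 + 287 + 177 = 465
  C(13) = 1 + 465 + 287 = 753
  C(14) = 1 + 753 + 465 = 1219
  C(15) = 1 + 1219 + 753 = 1973
  C(16) = 1 + 1973 + 1219 = 3193
  C(17) = 1 + 3193 + 1973 = 5167
  C(18) = 1 + 5167 + 3193 = 8361
  C(19) = 1 + 8361 + 5167 = 13529
  C(20) = 1 + 13529 + 8361 = 21891
  C(21) = 1 + 21891 + 13529 = 35421
  C(22) = 1 + 35421 + 21891 = 57313
  C(23) = 1 + 57313 + 35421 = 92735
  C(24) = 1 + 92735 + 57313 = 150049
  C(25) = 1 + 150049 + 92735 = 242785
  C(26) = 1 + 242785 + 150049 = 392835
  C(27) = 1 + 392835 + 242785 = 635621
  C(28) = 1 + 635621 + 392835 = 1028457
  C(29) = 1 + 1028457 + 635621 = 1664079
  C(30) = 1 + 1664079 + 1028457 = 2692537
  C(31) = 1 + 2692537 + 1664079 = 4356617
  C(32) = 1 + 4356617 + 2692537 = 7049155
  C(33) = 1 + 7049155 + 4356617 = 11405773
  C(34) = 1 + 11405773 + 7049155 = 18454929
  C(35) = 1 + 18454929 + 11405773 = 29860703
  C(36) = 1 + 29860703 + 18454929 = 48315633
  C(37) = 1 + 48315633 + 29860703 = 78176337
  C(38) = 1 + 78176337 + 48315633 = 126491971
  C(39) = 1 + 126491971 + 78176337 = 204668309
  C(40) = 1 + 204668309 + 126491971 = 331160281
  C(41) = 1 + 331160281 + 204668309 = 535828591
  C(42) = 1 + 535828591 + 331160281 = 866988873
  C(43) = 1 + 866988873 + 535828591 = 1402817465
  C(44) = 1 + 1402817465 + 866988873 = 2269806339
  C(45) = 1 + 2269806339 + 1402817465 = 3672623805
  C(46) = 1 + 3672623805 + 2269806339 = 5942430145
  C(47) = 1 + 5942430145 + 3672623805 = 9615053951
  C(48) = 1 + 9615053951 + 5942430145 = 15557484097
  C(49) = 1 + 15557484097 + 9615053951 = 25172538049
  C(50) = 1 + 25172538049 + 15557484097 = 40730022147
  C(51) = 1 + 40730022147 + 25172538049 = 65902560197
  C(52) = 1 + 65902560197 + 40730022147 = 106632582345
  C(53) = 1 + 106632582345 + 65902560197 = 172535142543
  C(54) = 1 + 172535142543 + 106632582345 = 279167724889
  C(55) = 1 + 279167724889 + 172535142543 = 451702867433
  C(56) = 1 + 451702867433 + 279167724889 = 730870592323
  C(57) = 1 + 730870592323 + 451702867433 = 1182573459757
  C(58) = 1 + 1182573459757 + 730870592323 = 1913444052081
  C(59) = 1 + 1913444052081 + 1182573459757 = 3096017511839
  C(60) = 1 + 3096017511839 + 1913444052081 = 5009461563921
  C(61) = 1 + 5009461563921 + 3096017511839 = 8105479075761
  C(62) = 1 + 8105479075761 + 5009461563921 = 13114940639683
Total calls for fib(62) = 13114940639683


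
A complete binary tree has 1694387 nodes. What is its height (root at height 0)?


In a complete binary tree, level k holds nodes 2^k .. 2^(k+1)-1 (1-indexed).
Height = floor(log2(n)) = floor(log2(1694387)) = 20
Check: 2^20 = 1048576 <= 1694387 < 2097152 = 2^21


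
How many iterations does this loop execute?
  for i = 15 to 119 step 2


The loop variable i takes values starting at 15 and increments by 2 each iteration.
Sequence: i = 15, 17, 19, 21, 23, 25, 27, 29, 31, ...
The upper bound 119 is inclusive, so the count is floor((last - first) / step) + 1:
floor((119 - 15) / 2) + 1 = floor(104/2) + 1 = 52 + 1 = 53


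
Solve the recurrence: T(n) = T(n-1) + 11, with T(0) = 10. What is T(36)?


Unrolling the recurrence:
T(36) = T(35) + 11
       = T(34) + 11 + 11
       = T(33) + 11*3
       ...
       = T(0) + 11*36
       = 10 + 396 = 406


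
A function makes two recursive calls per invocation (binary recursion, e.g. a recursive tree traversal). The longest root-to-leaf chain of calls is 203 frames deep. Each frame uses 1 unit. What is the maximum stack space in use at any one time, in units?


Binary recursion: the two calls run one after the other, so only one root-to-leaf chain of frames is on the stack at a time.
Maximum depth (longest chain) = 203 frames
Each frame = 1 unit
Max stack space = 203 * 1 = 203


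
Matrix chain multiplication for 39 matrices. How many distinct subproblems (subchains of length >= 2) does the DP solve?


Subproblems are indexed by (i, j) where i < j.
Number of such pairs = n*(n-1)/2
= 39 * 38 / 2
= 741


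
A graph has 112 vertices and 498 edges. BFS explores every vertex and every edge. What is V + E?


A full BFS traversal dequeues each vertex once and examines each edge once.
Vertex visits: 112
Edge visits: 498
V + E = 112 + 498 = 610


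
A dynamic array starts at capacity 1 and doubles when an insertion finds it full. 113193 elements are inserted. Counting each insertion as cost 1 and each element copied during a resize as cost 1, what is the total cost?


n = 113193
Insertion costs: 113193
Resizes copy 1, 2, 4, ... up to the largest power of 2 that is <= n-1 = 113192, i.e. 65536.
Copy costs = 1 + 2 + 4 + 8 + 16 + 32 + 64 + 128 + 256 + 512 + 1024 + 2048 + 4096 + 8192 + 16384 + 32768 + 65536 = 131071
Total = 113193 + 131071 = 244264


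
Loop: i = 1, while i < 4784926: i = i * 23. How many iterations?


i multiplies by 23 each step:
i = 1 -> 23 -> 529 -> 12167 -> 279841 -> 6436343 (stop)
Iterations = ceil(log_23(4784926)) = 5


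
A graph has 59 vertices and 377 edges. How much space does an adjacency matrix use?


Adjacency matrix: V x V grid of entries
Space = V^2 = 59^2 = 59 * 59 = 3481


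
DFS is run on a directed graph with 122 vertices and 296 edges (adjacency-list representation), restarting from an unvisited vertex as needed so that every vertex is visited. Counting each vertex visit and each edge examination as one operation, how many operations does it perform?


A full DFS traversal processes each vertex exactly once (push/pop on stack).
Each directed edge is examined once.
V = 122, E = 296
V + E = 418


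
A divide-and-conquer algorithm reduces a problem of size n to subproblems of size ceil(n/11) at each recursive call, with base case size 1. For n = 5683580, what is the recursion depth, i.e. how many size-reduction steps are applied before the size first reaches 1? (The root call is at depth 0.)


Each step divides the size by 11 (rounding up); after k steps the size is ceil(n/11^k), which equals 1 exactly when 11^k >= n.
So the depth is the smallest k with 11^k >= 5683580, i.e. ceil(log_11(5683580)).
11^6 = 1771561 < 5683580 <= 19487171 = 11^7
Recursion depth = 7


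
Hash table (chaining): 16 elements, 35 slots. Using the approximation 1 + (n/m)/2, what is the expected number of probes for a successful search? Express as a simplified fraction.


Computing expected probes:
alpha = 16/35
= 1 + alpha/2
= 1 + 16/(2*35)
= (2*35 + 16) / (2*35)
= 86/70 = 43/35


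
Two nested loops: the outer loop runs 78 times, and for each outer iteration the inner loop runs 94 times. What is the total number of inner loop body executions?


Outer loop: 78 iterations
Inner loop: 94 iterations per outer iteration
Total = 78 * 94 = 7332


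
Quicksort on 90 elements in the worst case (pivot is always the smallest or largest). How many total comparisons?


In the worst case, each partition step picks the worst pivot:
  Partition 1: 89 comparisons (n-1 elements to compare)
  Partition 2: 88 comparisons
  Partition 3: 87 comparisons
  Partition 4: 86 comparisons
  Partition 5: 85 comparisons
  ...
  Last partition: 0 comparisons
Total = (n-1) + (n-2) + ... + 1 + 0 = n*(n-1)/2
= 90*89/2 = 4005


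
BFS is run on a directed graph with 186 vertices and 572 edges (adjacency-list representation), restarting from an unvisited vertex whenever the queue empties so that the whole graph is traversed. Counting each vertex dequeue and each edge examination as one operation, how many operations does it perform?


A full BFS traversal dequeues each vertex exactly once and examines each directed edge exactly once.
V = 186 (vertex processing cost)
E = 572 (edge examination cost)
Total operations proportional to V + E = 186 + 572 = 758


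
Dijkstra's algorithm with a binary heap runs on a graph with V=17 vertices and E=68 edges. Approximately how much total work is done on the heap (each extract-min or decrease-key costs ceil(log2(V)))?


Dijkstra with a binary heap: each vertex is extracted once, each edge may relax once.
Each heap operation costs O(log V).
V + E = 17 + 68 = 85
ceil(log2(17)) = 5 (since 2^4 = 16 < 17 <= 32 = 2^5)
Total heap work = (V+E) * ceil(log2(V)) = 85 * 5 = 425


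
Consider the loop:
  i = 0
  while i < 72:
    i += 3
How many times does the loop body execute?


Starting at i = 0, each iteration adds 3.
Iterations until i >= 72:
  Iteration 1: i = 0 -> i = 3
  Iteration 2: i = 3 -> i = 6
  Iteration 3: i = 6 -> i = 9
  Iteration 4: i = 9 -> i = 12
  Iteration 5: i = 12 -> i = 15
  Iteration 6: i = 15 -> i = 18
  Iteration 7: i = 18 -> i = 21
  Iteration 8: i = 21 -> i = 24
  ... continuing ...
Total iterations = ceil(72/3) = 24


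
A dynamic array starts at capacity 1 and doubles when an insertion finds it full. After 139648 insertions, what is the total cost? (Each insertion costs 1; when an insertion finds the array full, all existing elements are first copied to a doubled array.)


Insertion cost: 139648 (one per element)
Resizes occur just before inserting elements 2, 3, 5, 9, ...
Elements copied at each resize: 1 + 2 + 4 + 8 + 16 + 32 + 64 + 128 + 256 + 512 + 1024 + 2048 + 4096 + 8192 + 16384 + 32768 + 65536 + 131072
Sum of copies = 262143 (geometric series: 2^k - 1)
Total = 139648 + 262143 = 401791


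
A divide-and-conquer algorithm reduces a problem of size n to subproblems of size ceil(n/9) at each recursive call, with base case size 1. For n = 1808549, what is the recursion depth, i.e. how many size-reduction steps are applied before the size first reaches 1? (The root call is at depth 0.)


Each step divides the size by 9 (rounding up); after k steps the size is ceil(n/9^k), which equals 1 exactly when 9^k >= n.
So the depth is the smallest k with 9^k >= 1808549, i.e. ceil(log_9(1808549)).
9^6 = 531441 < 1808549 <= 4782969 = 9^7
Recursion depth = 7


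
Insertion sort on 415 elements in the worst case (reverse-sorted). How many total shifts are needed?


In the worst case (reverse-sorted), each element shifts past all previous:
  Element 1: 1 shifts
  Element 2: 2 shifts
  Element 3: 3 shifts
  Element 4: 4 shifts
  Element 5: 5 shifts
  ...
  Element 414: 414 shifts
Total = 1 + 2 + ... + 414
= 415*(415-1)/2 = 85905


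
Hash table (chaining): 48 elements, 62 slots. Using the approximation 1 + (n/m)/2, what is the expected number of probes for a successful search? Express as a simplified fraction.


Computing expected probes:
alpha = 48/62
= 1 + alpha/2
= 1 + 48/(2*62)
= (2*62 + 48) / (2*62)
= 172/124 = 43/31


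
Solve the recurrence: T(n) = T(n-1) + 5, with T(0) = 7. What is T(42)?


Unrolling the recurrence:
T(42) = T(41) + 5
       = T(40) + 5 + 5
       = T(39) + 5*3
       ...
       = T(0) + 5*42
       = 7 + 210 = 217


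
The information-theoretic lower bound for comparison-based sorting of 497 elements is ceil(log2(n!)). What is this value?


A binary decision tree of height h has at most 2^h leaves and needs at least n! of them, so h >= ceil(log2(n!)).
497! is far too large to multiply out, so use Stirling's series:
  ln(n!) ~ n ln n - n + (1/2) ln(2 pi n) + 1/(12n)  (error below 1/(360 n^3), negligible here)
  ln(497) = 6.2085900
  n ln n = 497 * 6.2085900 = 3085.6692
  (1/2) ln(2 pi * 497) = (1/2) ln(3122.7431) = 4.0232
  1/(12*497) = 0.0002
  ln(497!) ~ 3085.6692 - 497 + 4.0232 + 0.0002 = 2592.6926
Convert to base 2: log2(497!) = 2592.6926 / ln 2 = 2592.6926 / 0.69314718 = 3740.4648
ceil(3740.4648) = 3741


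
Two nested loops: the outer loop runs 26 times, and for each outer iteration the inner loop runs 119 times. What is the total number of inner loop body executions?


Outer loop: 26 iterations
Inner loop: 119 iterations per outer iteration
Total = 26 * 119 = 3094


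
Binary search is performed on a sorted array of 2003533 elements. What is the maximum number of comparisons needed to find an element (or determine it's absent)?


Binary search halves the search space each comparison:
  Step 1: search space = 2003533 -> 1001766
  Step 2: search space = 1001766 -> 500883
  Step 3: search space = 500883 -> 250441
  Step 4: search space = 250441 -> 125220
  Step 5: search space = 125220 -> 62610
  Step 6: search space = 62610 -> 31305
  Step 7: search space = 31305 -> 15652
  Step 8: search space = 15652 -> 7826
  Step 9: search space = 7826 -> 3913
  Step 10: search space = 3913 -> 1956
  Step 11: search space = 1956 -> 978
  Step 12: search space = 978 -> 489
  Step 13: search space = 489 -> 244
  Step 14: search space = 244 -> 122
  Step 15: search space = 122 -> 61
  Step 16: search space = 61 -> 30
  Step 17: search space = 30 -> 15
  Step 18: search space = 15 -> 7
  Step 19: search space = 7 -> 3
  Step 20: search space = 3 -> 1
  Step 21: search space = 1 (final check)
Maximum comparisons = floor(log2(2003533)) + 1 = 20 + 1 = 21


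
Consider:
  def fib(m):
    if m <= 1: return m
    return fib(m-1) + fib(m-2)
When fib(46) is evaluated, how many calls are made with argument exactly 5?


Let N(m) = number of times fib(m) is called while evaluating fib(46).
N(46) = 1 (the initial call).
N(45) = 1 (only fib(46) calls it).
For 1 <= m <= 44: fib(m) is called by fib(m+1) and fib(m+2), so
  N(m) = N(m+1) + N(m+2).
fib(0) is called only by fib(2), so N(0) = N(2).
Walk down from m=46:
  N(46)=1, N(45)=1, N(44)=2, N(43)=3, N(42)=5, N(41)=8, N(40)=13, N(39)=21, N(38)=34, N(37)=55, N(36)=89, N(35)=144, N(34)=233, N(33)=377, N(32)=610, N(31)=987, N(30)=1597, N(29)=2584, N(28)=4181, N(27)=6765, N(26)=10946, N(25)=17711, N(24)=28657, N(23)=46368, N(22)=75025, N(21)=121393, N(20)=196418, N(19)=317811, N(18)=514229, N(17)=832040, N(16)=1346269, N(15)=2178309, N(14)=3524578, N(13)=5702887, N(12)=9227465, N(11)=14930352, N(10)=24157817, N(9)=39088169, N(8)=63245986, N(7)=102334155, N(6)=165580141, N(5)=267914296
N(5) = 267914296


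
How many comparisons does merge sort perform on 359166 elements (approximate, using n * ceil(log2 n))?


Recursion depth: ceil(log2(359166)) = 19
Each recursion level merges n = 359166 elements
Total = 359166 * 19 = 6824154


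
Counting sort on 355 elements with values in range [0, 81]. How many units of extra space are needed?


Output array size: 355 (to store sorted result)
Count array size: 82 (one slot per possible value, range 0 to 81)
Total extra space = 355 + 82 = 437


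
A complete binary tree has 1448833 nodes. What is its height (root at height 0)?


In a complete binary tree, level k holds nodes 2^k .. 2^(k+1)-1 (1-indexed).
Height = floor(log2(n)) = floor(log2(1448833)) = 20
Check: 2^20 = 1048576 <= 1448833 < 2097152 = 2^21


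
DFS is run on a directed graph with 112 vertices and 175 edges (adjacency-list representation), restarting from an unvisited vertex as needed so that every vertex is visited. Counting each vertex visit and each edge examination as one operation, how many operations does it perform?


A full DFS traversal processes each vertex exactly once (push/pop on stack).
Each directed edge is examined once.
V = 112, E = 175
V + E = 287


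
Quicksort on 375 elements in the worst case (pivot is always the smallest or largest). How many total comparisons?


In the worst case, each partition step picks the worst pivot:
  Partition 1: 374 comparisons (n-1 elements to compare)
  Partition 2: 373 comparisons
  Partition 3: 372 comparisons
  Partition 4: 371 comparisons
  Partition 5: 370 comparisons
  ...
  Last partition: 0 comparisons
Total = (n-1) + (n-2) + ... + 1 + 0 = n*(n-1)/2
= 375*374/2 = 70125


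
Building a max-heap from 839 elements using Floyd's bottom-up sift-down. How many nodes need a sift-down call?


In a heap of 839 elements (0-indexed array):
  Last element index: 838
  Parent of last element: floor((838 - 1) / 2) = 418
  Internal nodes: indices 0 to 418
  Count = floor(839/2) = 419
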